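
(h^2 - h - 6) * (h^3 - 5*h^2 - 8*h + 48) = h^5 - 6*h^4 - 9*h^3 + 86*h^2 - 288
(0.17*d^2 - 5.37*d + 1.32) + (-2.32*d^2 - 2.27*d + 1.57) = -2.15*d^2 - 7.64*d + 2.89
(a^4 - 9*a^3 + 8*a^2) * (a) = a^5 - 9*a^4 + 8*a^3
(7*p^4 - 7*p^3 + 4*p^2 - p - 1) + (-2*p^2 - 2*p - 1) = 7*p^4 - 7*p^3 + 2*p^2 - 3*p - 2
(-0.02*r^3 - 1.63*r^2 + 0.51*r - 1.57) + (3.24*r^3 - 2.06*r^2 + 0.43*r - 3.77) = 3.22*r^3 - 3.69*r^2 + 0.94*r - 5.34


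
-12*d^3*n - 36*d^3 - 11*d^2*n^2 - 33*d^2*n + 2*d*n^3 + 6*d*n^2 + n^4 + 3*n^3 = (-3*d + n)*(d + n)*(4*d + n)*(n + 3)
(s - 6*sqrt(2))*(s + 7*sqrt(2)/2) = s^2 - 5*sqrt(2)*s/2 - 42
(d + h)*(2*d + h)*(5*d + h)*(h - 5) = 10*d^3*h - 50*d^3 + 17*d^2*h^2 - 85*d^2*h + 8*d*h^3 - 40*d*h^2 + h^4 - 5*h^3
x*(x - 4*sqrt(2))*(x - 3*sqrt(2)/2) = x^3 - 11*sqrt(2)*x^2/2 + 12*x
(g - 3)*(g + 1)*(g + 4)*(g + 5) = g^4 + 7*g^3 - g^2 - 67*g - 60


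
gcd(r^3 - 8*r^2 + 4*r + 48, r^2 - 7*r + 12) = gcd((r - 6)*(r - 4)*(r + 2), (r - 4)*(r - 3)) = r - 4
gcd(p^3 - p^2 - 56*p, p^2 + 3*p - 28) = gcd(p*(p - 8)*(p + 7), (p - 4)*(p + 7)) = p + 7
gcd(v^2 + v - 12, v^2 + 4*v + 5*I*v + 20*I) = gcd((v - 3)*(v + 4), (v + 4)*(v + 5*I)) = v + 4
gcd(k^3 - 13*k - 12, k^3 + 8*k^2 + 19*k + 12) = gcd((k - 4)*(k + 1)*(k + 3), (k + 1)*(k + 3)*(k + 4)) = k^2 + 4*k + 3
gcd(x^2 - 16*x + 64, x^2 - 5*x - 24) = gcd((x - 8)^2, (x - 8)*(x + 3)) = x - 8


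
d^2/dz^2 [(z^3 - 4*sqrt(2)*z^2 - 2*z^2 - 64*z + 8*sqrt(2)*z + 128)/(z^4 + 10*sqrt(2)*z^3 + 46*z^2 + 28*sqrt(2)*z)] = 2*(z^9 - 12*sqrt(2)*z^8 - 6*z^8 - 762*z^7 - 12*sqrt(2)*z^7 - 6392*sqrt(2)*z^6 + 2252*z^6 - 47568*z^5 + 25440*sqrt(2)*z^5 - 76224*sqrt(2)*z^4 + 230688*z^4 - 87712*z^3 + 493232*sqrt(2)*z^3 + 1027584*z^2 + 494592*sqrt(2)*z + 200704)/(z^3*(z^9 + 30*sqrt(2)*z^8 + 738*z^7 + 4844*sqrt(2)*z^6 + 37308*z^5 + 88008*sqrt(2)*z^4 + 256600*z^3 + 224784*sqrt(2)*z^2 + 216384*z + 43904*sqrt(2)))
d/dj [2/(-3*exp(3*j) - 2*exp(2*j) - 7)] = (18*exp(j) + 8)*exp(2*j)/(3*exp(3*j) + 2*exp(2*j) + 7)^2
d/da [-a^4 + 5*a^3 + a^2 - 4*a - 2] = -4*a^3 + 15*a^2 + 2*a - 4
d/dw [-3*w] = -3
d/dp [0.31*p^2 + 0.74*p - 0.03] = 0.62*p + 0.74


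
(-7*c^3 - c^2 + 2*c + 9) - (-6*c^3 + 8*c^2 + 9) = -c^3 - 9*c^2 + 2*c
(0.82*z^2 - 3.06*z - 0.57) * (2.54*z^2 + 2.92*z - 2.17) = 2.0828*z^4 - 5.378*z^3 - 12.1624*z^2 + 4.9758*z + 1.2369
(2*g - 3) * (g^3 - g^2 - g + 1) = 2*g^4 - 5*g^3 + g^2 + 5*g - 3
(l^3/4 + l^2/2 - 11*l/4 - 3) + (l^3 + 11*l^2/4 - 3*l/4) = 5*l^3/4 + 13*l^2/4 - 7*l/2 - 3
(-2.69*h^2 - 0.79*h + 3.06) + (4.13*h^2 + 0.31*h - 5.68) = 1.44*h^2 - 0.48*h - 2.62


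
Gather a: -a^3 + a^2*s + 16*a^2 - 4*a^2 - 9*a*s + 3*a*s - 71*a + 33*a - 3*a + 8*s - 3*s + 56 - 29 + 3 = -a^3 + a^2*(s + 12) + a*(-6*s - 41) + 5*s + 30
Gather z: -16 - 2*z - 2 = -2*z - 18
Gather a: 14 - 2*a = 14 - 2*a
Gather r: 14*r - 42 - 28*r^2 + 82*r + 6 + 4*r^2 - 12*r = -24*r^2 + 84*r - 36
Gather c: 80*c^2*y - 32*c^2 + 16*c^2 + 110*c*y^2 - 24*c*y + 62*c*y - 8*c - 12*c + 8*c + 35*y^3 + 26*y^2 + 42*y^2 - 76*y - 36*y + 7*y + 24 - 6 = c^2*(80*y - 16) + c*(110*y^2 + 38*y - 12) + 35*y^3 + 68*y^2 - 105*y + 18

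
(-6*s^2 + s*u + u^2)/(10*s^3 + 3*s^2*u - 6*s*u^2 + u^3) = (-3*s - u)/(5*s^2 + 4*s*u - u^2)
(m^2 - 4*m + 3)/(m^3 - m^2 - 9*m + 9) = 1/(m + 3)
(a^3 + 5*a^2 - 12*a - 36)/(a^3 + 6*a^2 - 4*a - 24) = (a - 3)/(a - 2)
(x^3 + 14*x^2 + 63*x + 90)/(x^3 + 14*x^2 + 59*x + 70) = (x^2 + 9*x + 18)/(x^2 + 9*x + 14)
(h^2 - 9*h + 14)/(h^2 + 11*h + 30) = (h^2 - 9*h + 14)/(h^2 + 11*h + 30)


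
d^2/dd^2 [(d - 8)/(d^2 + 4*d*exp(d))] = 2*(-d*(d + 4*exp(d))*(4*d*exp(d) + 2*d + (d - 8)*(2*d*exp(d) + 4*exp(d) + 1) + 4*exp(d)) + 4*(d - 8)*(2*d*exp(d) + d + 2*exp(d))^2)/(d^3*(d + 4*exp(d))^3)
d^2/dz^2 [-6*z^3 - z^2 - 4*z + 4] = -36*z - 2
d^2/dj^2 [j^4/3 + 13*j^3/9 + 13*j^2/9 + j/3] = 4*j^2 + 26*j/3 + 26/9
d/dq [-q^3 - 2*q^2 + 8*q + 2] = -3*q^2 - 4*q + 8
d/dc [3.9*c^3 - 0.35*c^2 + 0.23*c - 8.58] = 11.7*c^2 - 0.7*c + 0.23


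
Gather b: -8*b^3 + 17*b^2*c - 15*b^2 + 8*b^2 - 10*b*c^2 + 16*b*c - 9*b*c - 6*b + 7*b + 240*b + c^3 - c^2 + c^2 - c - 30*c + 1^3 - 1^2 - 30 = -8*b^3 + b^2*(17*c - 7) + b*(-10*c^2 + 7*c + 241) + c^3 - 31*c - 30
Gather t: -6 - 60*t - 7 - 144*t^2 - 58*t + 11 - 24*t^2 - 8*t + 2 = -168*t^2 - 126*t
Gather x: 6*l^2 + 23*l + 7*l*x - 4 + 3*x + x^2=6*l^2 + 23*l + x^2 + x*(7*l + 3) - 4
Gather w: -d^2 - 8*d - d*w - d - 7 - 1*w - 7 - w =-d^2 - 9*d + w*(-d - 2) - 14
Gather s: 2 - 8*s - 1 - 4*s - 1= -12*s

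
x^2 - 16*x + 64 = (x - 8)^2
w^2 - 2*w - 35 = (w - 7)*(w + 5)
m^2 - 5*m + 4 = (m - 4)*(m - 1)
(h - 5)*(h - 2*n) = h^2 - 2*h*n - 5*h + 10*n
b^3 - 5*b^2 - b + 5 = (b - 5)*(b - 1)*(b + 1)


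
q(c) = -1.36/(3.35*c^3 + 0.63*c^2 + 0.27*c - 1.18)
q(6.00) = -0.00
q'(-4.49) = 0.00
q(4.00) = -0.01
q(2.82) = -0.02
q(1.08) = -0.33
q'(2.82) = 0.02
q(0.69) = -3.34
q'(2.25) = 0.04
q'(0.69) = 48.70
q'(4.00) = 0.00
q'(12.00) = 0.00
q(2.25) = -0.03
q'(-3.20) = 0.01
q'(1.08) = 1.10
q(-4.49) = 0.00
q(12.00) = -0.00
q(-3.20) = 0.01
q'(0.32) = 2.74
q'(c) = -1.36*(-10.05*c^2 - 1.26*c - 0.27)/(3.35*c^3 + 0.63*c^2 + 0.27*c - 1.18)^2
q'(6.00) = 0.00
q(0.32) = 1.48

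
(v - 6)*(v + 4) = v^2 - 2*v - 24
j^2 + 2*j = j*(j + 2)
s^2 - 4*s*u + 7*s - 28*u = (s + 7)*(s - 4*u)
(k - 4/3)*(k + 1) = k^2 - k/3 - 4/3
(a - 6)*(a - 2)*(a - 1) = a^3 - 9*a^2 + 20*a - 12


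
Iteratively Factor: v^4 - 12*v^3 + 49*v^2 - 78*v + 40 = (v - 1)*(v^3 - 11*v^2 + 38*v - 40) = (v - 4)*(v - 1)*(v^2 - 7*v + 10) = (v - 5)*(v - 4)*(v - 1)*(v - 2)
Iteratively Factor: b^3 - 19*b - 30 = (b + 3)*(b^2 - 3*b - 10) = (b - 5)*(b + 3)*(b + 2)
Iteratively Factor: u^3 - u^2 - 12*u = (u - 4)*(u^2 + 3*u) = u*(u - 4)*(u + 3)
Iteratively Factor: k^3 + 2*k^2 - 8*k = (k)*(k^2 + 2*k - 8) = k*(k - 2)*(k + 4)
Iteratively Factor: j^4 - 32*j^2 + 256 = (j - 4)*(j^3 + 4*j^2 - 16*j - 64) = (j - 4)*(j + 4)*(j^2 - 16) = (j - 4)*(j + 4)^2*(j - 4)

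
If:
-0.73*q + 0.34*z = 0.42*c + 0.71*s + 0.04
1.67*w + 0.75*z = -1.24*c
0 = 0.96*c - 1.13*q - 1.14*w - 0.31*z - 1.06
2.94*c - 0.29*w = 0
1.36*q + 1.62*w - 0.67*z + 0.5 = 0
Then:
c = 0.03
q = -1.01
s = 0.66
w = 0.27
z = -0.65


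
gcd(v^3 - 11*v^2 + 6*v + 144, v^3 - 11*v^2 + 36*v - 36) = v - 6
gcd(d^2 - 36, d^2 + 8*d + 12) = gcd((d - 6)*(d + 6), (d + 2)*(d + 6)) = d + 6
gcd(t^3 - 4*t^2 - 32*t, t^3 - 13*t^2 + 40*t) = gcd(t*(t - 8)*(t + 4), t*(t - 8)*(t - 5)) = t^2 - 8*t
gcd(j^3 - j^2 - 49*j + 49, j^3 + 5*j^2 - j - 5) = j - 1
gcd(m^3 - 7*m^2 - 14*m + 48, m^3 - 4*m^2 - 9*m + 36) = m + 3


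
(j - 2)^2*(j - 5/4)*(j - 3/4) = j^4 - 6*j^3 + 207*j^2/16 - 47*j/4 + 15/4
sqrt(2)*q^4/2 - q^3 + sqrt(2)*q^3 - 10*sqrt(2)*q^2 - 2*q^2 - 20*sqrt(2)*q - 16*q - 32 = (q - 4*sqrt(2))*(q + sqrt(2))*(q + 2*sqrt(2))*(sqrt(2)*q/2 + sqrt(2))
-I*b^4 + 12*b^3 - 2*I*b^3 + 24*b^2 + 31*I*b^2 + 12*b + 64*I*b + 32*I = (b + 1)*(b + 4*I)*(b + 8*I)*(-I*b - I)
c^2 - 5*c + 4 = (c - 4)*(c - 1)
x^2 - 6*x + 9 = (x - 3)^2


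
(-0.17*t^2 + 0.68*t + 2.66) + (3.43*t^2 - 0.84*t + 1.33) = 3.26*t^2 - 0.16*t + 3.99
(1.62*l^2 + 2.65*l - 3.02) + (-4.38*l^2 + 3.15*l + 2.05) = -2.76*l^2 + 5.8*l - 0.97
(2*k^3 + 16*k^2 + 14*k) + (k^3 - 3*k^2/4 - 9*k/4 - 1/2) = 3*k^3 + 61*k^2/4 + 47*k/4 - 1/2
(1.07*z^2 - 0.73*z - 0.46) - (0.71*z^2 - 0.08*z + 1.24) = 0.36*z^2 - 0.65*z - 1.7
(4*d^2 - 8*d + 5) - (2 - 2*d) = 4*d^2 - 6*d + 3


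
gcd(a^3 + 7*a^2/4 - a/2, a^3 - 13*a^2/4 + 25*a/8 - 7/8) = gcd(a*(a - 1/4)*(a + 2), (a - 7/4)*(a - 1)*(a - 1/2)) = 1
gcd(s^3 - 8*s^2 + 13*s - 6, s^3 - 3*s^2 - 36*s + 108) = s - 6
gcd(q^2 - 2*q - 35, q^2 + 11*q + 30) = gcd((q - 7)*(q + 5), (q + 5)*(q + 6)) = q + 5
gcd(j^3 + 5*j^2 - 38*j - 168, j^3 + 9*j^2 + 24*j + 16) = j + 4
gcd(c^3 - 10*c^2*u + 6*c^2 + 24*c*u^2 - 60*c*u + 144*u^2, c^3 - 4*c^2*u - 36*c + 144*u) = -c^2 + 4*c*u - 6*c + 24*u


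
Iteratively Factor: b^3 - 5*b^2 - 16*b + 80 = (b - 4)*(b^2 - b - 20) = (b - 5)*(b - 4)*(b + 4)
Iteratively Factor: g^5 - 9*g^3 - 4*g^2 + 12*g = (g + 2)*(g^4 - 2*g^3 - 5*g^2 + 6*g) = (g - 1)*(g + 2)*(g^3 - g^2 - 6*g) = (g - 1)*(g + 2)^2*(g^2 - 3*g) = (g - 3)*(g - 1)*(g + 2)^2*(g)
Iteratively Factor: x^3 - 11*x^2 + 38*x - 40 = (x - 5)*(x^2 - 6*x + 8) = (x - 5)*(x - 2)*(x - 4)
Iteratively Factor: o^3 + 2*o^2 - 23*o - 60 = (o + 3)*(o^2 - o - 20) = (o + 3)*(o + 4)*(o - 5)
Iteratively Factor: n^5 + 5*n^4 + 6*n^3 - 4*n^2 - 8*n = (n)*(n^4 + 5*n^3 + 6*n^2 - 4*n - 8) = n*(n + 2)*(n^3 + 3*n^2 - 4) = n*(n + 2)^2*(n^2 + n - 2) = n*(n + 2)^3*(n - 1)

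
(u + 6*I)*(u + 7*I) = u^2 + 13*I*u - 42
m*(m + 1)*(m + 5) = m^3 + 6*m^2 + 5*m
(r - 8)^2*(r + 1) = r^3 - 15*r^2 + 48*r + 64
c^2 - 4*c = c*(c - 4)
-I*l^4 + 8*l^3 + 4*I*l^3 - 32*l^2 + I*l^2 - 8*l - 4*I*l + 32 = (l - 4)*(l + 1)*(l + 8*I)*(-I*l + I)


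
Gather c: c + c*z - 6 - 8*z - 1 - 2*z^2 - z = c*(z + 1) - 2*z^2 - 9*z - 7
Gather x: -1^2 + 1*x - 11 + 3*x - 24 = 4*x - 36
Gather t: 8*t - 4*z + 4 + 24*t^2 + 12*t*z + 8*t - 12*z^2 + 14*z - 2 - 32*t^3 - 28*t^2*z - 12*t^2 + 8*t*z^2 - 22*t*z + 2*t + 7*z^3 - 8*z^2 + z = -32*t^3 + t^2*(12 - 28*z) + t*(8*z^2 - 10*z + 18) + 7*z^3 - 20*z^2 + 11*z + 2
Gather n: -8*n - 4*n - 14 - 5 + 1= -12*n - 18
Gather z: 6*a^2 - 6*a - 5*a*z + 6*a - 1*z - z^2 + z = 6*a^2 - 5*a*z - z^2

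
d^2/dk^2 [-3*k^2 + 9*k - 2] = -6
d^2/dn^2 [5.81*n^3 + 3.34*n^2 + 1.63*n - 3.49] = 34.86*n + 6.68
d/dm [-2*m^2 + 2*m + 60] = 2 - 4*m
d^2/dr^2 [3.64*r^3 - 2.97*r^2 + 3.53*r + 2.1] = 21.84*r - 5.94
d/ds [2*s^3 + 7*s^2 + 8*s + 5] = 6*s^2 + 14*s + 8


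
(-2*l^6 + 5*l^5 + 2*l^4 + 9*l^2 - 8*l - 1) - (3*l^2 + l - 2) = -2*l^6 + 5*l^5 + 2*l^4 + 6*l^2 - 9*l + 1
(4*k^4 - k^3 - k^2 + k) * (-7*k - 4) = -28*k^5 - 9*k^4 + 11*k^3 - 3*k^2 - 4*k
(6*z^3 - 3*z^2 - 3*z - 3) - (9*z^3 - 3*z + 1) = -3*z^3 - 3*z^2 - 4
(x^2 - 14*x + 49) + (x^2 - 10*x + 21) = 2*x^2 - 24*x + 70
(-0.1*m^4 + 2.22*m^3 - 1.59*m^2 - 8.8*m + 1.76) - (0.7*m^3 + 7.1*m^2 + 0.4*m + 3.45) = -0.1*m^4 + 1.52*m^3 - 8.69*m^2 - 9.2*m - 1.69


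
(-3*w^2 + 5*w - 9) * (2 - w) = 3*w^3 - 11*w^2 + 19*w - 18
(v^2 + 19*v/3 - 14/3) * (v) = v^3 + 19*v^2/3 - 14*v/3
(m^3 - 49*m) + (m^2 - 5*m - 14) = m^3 + m^2 - 54*m - 14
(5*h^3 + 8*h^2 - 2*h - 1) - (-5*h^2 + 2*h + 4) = 5*h^3 + 13*h^2 - 4*h - 5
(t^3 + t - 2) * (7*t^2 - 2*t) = 7*t^5 - 2*t^4 + 7*t^3 - 16*t^2 + 4*t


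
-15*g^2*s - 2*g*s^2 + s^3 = s*(-5*g + s)*(3*g + s)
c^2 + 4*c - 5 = (c - 1)*(c + 5)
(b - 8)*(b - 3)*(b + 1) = b^3 - 10*b^2 + 13*b + 24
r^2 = r^2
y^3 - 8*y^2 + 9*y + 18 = (y - 6)*(y - 3)*(y + 1)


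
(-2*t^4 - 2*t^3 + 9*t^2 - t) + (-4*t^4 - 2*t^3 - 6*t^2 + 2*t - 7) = -6*t^4 - 4*t^3 + 3*t^2 + t - 7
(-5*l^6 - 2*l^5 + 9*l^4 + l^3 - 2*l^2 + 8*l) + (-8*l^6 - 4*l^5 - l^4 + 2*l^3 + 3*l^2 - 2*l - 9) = -13*l^6 - 6*l^5 + 8*l^4 + 3*l^3 + l^2 + 6*l - 9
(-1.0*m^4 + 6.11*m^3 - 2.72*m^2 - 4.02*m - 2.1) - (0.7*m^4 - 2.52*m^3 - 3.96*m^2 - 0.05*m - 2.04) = -1.7*m^4 + 8.63*m^3 + 1.24*m^2 - 3.97*m - 0.0600000000000001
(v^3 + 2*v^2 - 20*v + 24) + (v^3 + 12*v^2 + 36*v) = 2*v^3 + 14*v^2 + 16*v + 24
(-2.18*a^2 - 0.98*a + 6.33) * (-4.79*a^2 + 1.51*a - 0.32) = 10.4422*a^4 + 1.4024*a^3 - 31.1029*a^2 + 9.8719*a - 2.0256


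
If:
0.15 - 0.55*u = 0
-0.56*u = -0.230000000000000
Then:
No Solution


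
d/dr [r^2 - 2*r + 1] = 2*r - 2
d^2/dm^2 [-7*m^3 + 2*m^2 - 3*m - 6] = 4 - 42*m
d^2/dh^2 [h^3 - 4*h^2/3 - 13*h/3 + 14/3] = 6*h - 8/3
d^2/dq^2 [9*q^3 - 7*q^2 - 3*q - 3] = 54*q - 14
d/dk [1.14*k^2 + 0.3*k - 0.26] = 2.28*k + 0.3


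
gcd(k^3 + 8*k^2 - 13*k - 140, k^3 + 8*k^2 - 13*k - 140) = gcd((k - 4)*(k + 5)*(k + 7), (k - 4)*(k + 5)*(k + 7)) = k^3 + 8*k^2 - 13*k - 140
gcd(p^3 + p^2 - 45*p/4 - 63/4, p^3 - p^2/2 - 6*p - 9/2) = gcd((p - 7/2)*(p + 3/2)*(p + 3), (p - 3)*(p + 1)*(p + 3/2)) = p + 3/2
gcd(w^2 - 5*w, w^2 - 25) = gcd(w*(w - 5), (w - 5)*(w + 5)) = w - 5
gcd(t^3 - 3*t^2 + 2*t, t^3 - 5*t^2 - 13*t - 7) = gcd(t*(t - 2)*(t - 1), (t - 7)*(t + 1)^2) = 1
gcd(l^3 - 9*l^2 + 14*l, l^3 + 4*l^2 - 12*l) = l^2 - 2*l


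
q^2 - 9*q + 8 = (q - 8)*(q - 1)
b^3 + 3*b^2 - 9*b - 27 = (b - 3)*(b + 3)^2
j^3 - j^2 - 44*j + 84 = (j - 6)*(j - 2)*(j + 7)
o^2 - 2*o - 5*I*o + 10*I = (o - 2)*(o - 5*I)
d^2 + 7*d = d*(d + 7)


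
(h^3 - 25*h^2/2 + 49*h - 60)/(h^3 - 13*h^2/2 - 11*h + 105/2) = (h^2 - 10*h + 24)/(h^2 - 4*h - 21)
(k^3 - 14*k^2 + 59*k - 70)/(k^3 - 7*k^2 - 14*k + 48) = (k^2 - 12*k + 35)/(k^2 - 5*k - 24)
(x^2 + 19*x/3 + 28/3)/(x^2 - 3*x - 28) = (x + 7/3)/(x - 7)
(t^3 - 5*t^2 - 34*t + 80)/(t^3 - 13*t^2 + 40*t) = (t^2 + 3*t - 10)/(t*(t - 5))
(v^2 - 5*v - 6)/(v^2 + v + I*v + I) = (v - 6)/(v + I)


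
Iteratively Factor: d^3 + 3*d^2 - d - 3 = (d - 1)*(d^2 + 4*d + 3) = (d - 1)*(d + 1)*(d + 3)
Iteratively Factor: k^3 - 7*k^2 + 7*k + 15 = (k - 3)*(k^2 - 4*k - 5) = (k - 3)*(k + 1)*(k - 5)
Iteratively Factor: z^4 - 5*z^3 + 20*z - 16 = (z - 1)*(z^3 - 4*z^2 - 4*z + 16) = (z - 4)*(z - 1)*(z^2 - 4) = (z - 4)*(z - 2)*(z - 1)*(z + 2)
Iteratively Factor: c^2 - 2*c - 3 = (c - 3)*(c + 1)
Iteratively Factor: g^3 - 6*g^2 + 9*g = (g - 3)*(g^2 - 3*g) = (g - 3)^2*(g)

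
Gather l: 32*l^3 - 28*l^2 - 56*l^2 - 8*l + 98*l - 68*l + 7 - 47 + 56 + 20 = 32*l^3 - 84*l^2 + 22*l + 36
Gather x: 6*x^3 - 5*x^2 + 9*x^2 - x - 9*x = 6*x^3 + 4*x^2 - 10*x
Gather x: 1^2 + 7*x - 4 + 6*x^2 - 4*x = 6*x^2 + 3*x - 3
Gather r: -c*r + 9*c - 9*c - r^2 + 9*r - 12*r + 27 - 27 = -r^2 + r*(-c - 3)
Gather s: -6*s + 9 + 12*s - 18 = 6*s - 9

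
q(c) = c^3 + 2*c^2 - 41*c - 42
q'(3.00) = -2.00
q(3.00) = -120.00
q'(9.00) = 238.00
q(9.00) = 480.00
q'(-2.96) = -26.56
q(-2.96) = 70.95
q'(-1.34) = -40.97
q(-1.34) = 14.13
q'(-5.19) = 19.05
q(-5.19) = 84.86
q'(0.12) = -40.48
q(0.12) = -46.89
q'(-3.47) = -18.76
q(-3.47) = 82.57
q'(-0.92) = -42.14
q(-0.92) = -3.37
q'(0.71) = -36.65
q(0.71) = -69.74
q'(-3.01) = -25.86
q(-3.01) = 72.26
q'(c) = 3*c^2 + 4*c - 41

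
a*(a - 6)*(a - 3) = a^3 - 9*a^2 + 18*a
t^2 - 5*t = t*(t - 5)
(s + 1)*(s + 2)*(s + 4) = s^3 + 7*s^2 + 14*s + 8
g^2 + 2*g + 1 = (g + 1)^2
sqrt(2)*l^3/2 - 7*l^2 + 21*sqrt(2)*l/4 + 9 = (l - 6*sqrt(2))*(l - 3*sqrt(2)/2)*(sqrt(2)*l/2 + 1/2)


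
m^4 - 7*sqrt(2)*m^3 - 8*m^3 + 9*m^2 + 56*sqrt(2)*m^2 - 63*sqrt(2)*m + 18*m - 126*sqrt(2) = (m - 6)*(m - 3)*(m + 1)*(m - 7*sqrt(2))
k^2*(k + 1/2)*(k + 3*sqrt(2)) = k^4 + k^3/2 + 3*sqrt(2)*k^3 + 3*sqrt(2)*k^2/2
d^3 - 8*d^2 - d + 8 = (d - 8)*(d - 1)*(d + 1)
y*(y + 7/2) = y^2 + 7*y/2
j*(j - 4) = j^2 - 4*j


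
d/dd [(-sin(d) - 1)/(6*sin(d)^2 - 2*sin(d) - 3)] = (6*sin(d)^2 + 12*sin(d) + 1)*cos(d)/(2*sin(d) + 3*cos(2*d))^2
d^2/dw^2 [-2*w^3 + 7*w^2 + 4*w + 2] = 14 - 12*w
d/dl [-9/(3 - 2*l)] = -18/(2*l - 3)^2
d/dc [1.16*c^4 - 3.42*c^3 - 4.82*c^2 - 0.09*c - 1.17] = 4.64*c^3 - 10.26*c^2 - 9.64*c - 0.09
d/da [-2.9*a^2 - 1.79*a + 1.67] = -5.8*a - 1.79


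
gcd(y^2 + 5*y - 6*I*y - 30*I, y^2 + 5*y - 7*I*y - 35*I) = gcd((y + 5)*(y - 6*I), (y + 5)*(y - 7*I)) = y + 5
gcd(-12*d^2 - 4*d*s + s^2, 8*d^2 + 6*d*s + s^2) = 2*d + s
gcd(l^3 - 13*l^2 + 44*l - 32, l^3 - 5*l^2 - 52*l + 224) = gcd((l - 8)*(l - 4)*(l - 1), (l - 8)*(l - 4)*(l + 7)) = l^2 - 12*l + 32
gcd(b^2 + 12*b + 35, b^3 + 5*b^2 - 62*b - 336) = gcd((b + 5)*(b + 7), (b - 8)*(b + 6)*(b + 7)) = b + 7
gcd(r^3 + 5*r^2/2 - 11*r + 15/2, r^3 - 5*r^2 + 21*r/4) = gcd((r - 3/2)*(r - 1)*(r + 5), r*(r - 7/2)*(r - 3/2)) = r - 3/2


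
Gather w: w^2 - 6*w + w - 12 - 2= w^2 - 5*w - 14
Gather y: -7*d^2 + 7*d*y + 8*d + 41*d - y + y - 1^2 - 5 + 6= -7*d^2 + 7*d*y + 49*d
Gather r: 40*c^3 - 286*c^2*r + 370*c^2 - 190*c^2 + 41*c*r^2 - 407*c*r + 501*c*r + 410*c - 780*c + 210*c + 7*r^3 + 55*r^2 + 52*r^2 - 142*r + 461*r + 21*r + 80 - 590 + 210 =40*c^3 + 180*c^2 - 160*c + 7*r^3 + r^2*(41*c + 107) + r*(-286*c^2 + 94*c + 340) - 300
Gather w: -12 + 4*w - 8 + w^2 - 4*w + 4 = w^2 - 16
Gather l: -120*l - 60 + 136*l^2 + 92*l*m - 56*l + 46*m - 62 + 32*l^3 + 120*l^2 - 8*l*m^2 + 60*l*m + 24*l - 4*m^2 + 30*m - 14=32*l^3 + 256*l^2 + l*(-8*m^2 + 152*m - 152) - 4*m^2 + 76*m - 136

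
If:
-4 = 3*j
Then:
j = -4/3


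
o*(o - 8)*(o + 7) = o^3 - o^2 - 56*o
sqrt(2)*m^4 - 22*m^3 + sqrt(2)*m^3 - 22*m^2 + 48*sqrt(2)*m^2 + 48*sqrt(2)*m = m*(m - 8*sqrt(2))*(m - 3*sqrt(2))*(sqrt(2)*m + sqrt(2))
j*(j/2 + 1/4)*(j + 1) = j^3/2 + 3*j^2/4 + j/4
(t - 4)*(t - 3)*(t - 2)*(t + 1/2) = t^4 - 17*t^3/2 + 43*t^2/2 - 11*t - 12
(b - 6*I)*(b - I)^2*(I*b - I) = I*b^4 + 8*b^3 - I*b^3 - 8*b^2 - 13*I*b^2 - 6*b + 13*I*b + 6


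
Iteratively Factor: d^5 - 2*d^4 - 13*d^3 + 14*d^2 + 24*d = (d - 2)*(d^4 - 13*d^2 - 12*d) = (d - 4)*(d - 2)*(d^3 + 4*d^2 + 3*d) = (d - 4)*(d - 2)*(d + 1)*(d^2 + 3*d) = (d - 4)*(d - 2)*(d + 1)*(d + 3)*(d)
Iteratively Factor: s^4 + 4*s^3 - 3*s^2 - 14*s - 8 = (s + 1)*(s^3 + 3*s^2 - 6*s - 8) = (s + 1)^2*(s^2 + 2*s - 8) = (s - 2)*(s + 1)^2*(s + 4)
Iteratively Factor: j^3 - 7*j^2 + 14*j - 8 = (j - 4)*(j^2 - 3*j + 2) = (j - 4)*(j - 1)*(j - 2)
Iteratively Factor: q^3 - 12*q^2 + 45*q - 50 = (q - 5)*(q^2 - 7*q + 10) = (q - 5)*(q - 2)*(q - 5)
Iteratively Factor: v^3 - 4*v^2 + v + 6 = (v + 1)*(v^2 - 5*v + 6) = (v - 3)*(v + 1)*(v - 2)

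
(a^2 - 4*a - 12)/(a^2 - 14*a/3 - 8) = 3*(a + 2)/(3*a + 4)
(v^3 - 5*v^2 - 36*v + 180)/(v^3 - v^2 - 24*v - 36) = (v^2 + v - 30)/(v^2 + 5*v + 6)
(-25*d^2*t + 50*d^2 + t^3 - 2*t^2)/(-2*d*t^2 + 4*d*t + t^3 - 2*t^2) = (-25*d^2 + t^2)/(t*(-2*d + t))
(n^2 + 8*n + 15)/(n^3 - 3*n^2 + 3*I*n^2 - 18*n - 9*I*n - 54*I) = (n + 5)/(n^2 + 3*n*(-2 + I) - 18*I)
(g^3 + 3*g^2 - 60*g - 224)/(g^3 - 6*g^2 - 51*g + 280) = (g + 4)/(g - 5)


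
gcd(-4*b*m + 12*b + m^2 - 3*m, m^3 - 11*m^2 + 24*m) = m - 3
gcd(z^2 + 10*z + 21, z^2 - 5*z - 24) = z + 3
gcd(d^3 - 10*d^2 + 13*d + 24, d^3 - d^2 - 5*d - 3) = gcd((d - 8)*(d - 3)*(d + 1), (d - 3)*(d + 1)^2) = d^2 - 2*d - 3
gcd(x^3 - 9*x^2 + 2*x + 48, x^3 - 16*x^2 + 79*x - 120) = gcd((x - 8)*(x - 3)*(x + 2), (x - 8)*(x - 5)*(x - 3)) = x^2 - 11*x + 24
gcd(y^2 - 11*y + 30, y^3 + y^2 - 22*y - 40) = y - 5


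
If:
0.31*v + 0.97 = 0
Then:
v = -3.13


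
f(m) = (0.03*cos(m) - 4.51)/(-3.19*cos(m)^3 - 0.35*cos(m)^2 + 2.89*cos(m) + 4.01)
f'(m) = (0.03*cos(m) - 4.51)*(-9.57*sin(m)*cos(m)^2 - 0.7*sin(m)*cos(m) + 2.89*sin(m))/(-3.19*cos(m)^3 - 0.35*cos(m)^2 + 2.89*cos(m) + 4.01)^2 - 0.03*sin(m)/(-3.19*cos(m)^3 - 0.35*cos(m)^2 + 2.89*cos(m) + 4.01) = (-0.1914*cos(m)^3 + 43.1502*cos(m)^2 + 3.157*cos(m) - 13.1542)*sin(m)/(10.1761*cos(m)^6 + 2.233*cos(m)^5 - 18.3157*cos(m)^4 - 27.6068*cos(m)^3 + 5.5451*cos(m)^2 + 23.1778*cos(m) + 16.0801)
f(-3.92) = -1.55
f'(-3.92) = 0.54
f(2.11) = -1.58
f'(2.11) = -0.35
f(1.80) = -1.34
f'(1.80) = -1.00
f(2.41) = -1.52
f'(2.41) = 0.64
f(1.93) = -1.46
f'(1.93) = -0.88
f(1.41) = -1.01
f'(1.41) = -0.58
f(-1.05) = -0.90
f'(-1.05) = 0.03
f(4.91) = -0.99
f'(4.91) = 0.52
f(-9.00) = -1.30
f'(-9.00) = -0.67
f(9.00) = -1.30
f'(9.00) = 0.67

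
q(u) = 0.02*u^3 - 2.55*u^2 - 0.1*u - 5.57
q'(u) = 0.06*u^2 - 5.1*u - 0.1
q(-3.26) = -33.04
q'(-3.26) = 17.16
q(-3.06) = -29.71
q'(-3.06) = 16.07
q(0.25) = -5.75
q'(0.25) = -1.37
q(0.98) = -8.10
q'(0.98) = -5.04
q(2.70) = -24.04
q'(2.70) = -13.43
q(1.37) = -10.44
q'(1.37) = -6.97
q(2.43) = -20.58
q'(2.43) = -12.14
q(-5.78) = -94.05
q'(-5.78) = 31.38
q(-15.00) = -645.32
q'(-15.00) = 89.90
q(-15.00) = -645.32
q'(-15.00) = 89.90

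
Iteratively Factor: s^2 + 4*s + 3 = (s + 1)*(s + 3)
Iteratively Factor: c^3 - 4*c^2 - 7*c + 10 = (c + 2)*(c^2 - 6*c + 5) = (c - 5)*(c + 2)*(c - 1)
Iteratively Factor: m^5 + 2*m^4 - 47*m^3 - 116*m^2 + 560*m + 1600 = (m - 5)*(m^4 + 7*m^3 - 12*m^2 - 176*m - 320) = (m - 5)*(m + 4)*(m^3 + 3*m^2 - 24*m - 80) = (m - 5)^2*(m + 4)*(m^2 + 8*m + 16) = (m - 5)^2*(m + 4)^2*(m + 4)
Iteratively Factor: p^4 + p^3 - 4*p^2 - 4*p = (p + 2)*(p^3 - p^2 - 2*p) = (p + 1)*(p + 2)*(p^2 - 2*p) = p*(p + 1)*(p + 2)*(p - 2)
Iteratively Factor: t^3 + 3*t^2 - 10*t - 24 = (t - 3)*(t^2 + 6*t + 8) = (t - 3)*(t + 2)*(t + 4)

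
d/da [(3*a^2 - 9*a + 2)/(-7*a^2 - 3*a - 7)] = (-72*a^2 - 14*a + 69)/(49*a^4 + 42*a^3 + 107*a^2 + 42*a + 49)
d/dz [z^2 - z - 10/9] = 2*z - 1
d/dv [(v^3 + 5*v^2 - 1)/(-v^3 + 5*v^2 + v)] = (10*v^4 + 2*v^3 + 2*v^2 + 10*v + 1)/(v^2*(v^4 - 10*v^3 + 23*v^2 + 10*v + 1))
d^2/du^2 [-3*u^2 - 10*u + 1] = -6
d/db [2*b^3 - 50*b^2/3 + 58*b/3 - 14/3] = 6*b^2 - 100*b/3 + 58/3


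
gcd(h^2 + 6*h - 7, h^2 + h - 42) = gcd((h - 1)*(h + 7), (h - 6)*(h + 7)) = h + 7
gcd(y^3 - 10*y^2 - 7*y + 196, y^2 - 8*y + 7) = y - 7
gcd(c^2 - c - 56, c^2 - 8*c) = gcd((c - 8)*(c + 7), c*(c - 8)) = c - 8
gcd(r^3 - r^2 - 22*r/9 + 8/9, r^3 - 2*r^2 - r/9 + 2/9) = r^2 - 7*r/3 + 2/3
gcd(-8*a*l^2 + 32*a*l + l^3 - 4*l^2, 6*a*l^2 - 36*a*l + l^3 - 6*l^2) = l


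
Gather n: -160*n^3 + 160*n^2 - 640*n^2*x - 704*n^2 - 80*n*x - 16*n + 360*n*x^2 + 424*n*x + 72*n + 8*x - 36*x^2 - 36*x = -160*n^3 + n^2*(-640*x - 544) + n*(360*x^2 + 344*x + 56) - 36*x^2 - 28*x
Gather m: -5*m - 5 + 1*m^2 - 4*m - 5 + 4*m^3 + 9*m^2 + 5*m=4*m^3 + 10*m^2 - 4*m - 10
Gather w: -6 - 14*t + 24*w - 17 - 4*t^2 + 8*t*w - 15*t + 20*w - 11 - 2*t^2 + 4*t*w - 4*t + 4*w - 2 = -6*t^2 - 33*t + w*(12*t + 48) - 36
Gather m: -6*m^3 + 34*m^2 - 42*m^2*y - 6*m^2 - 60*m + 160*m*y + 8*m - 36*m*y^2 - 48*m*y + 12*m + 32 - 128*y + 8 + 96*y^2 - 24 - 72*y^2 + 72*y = -6*m^3 + m^2*(28 - 42*y) + m*(-36*y^2 + 112*y - 40) + 24*y^2 - 56*y + 16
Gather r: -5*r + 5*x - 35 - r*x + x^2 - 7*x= r*(-x - 5) + x^2 - 2*x - 35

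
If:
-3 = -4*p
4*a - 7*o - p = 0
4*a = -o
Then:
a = 3/128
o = -3/32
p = 3/4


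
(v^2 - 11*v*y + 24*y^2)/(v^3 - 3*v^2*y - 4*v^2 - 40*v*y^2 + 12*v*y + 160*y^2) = (v - 3*y)/(v^2 + 5*v*y - 4*v - 20*y)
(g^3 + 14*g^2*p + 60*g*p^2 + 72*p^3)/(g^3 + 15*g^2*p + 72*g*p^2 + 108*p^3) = (g + 2*p)/(g + 3*p)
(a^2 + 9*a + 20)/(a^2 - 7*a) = (a^2 + 9*a + 20)/(a*(a - 7))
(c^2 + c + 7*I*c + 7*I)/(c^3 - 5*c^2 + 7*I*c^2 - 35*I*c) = (c + 1)/(c*(c - 5))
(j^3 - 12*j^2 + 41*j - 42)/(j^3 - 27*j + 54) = (j^2 - 9*j + 14)/(j^2 + 3*j - 18)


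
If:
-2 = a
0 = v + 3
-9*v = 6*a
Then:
No Solution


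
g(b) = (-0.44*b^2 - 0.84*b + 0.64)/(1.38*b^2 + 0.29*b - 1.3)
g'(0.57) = 1.88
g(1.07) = -1.29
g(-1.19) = 3.29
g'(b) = (-2.76*b - 0.29)*(-0.44*b^2 - 0.84*b + 0.64)/(1.38*b^2 + 0.29*b - 1.3)^2 + (-0.88*b - 0.84)/(1.38*b^2 + 0.29*b - 1.3)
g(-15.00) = -0.28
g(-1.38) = 1.04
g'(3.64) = 0.04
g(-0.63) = -1.06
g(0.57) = -0.03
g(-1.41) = 0.92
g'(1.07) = 4.08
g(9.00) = -0.38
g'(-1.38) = 4.33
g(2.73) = -0.50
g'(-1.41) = 3.58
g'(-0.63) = 1.95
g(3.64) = -0.46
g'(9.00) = 0.01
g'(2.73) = 0.07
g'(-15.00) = 0.00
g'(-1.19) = 32.53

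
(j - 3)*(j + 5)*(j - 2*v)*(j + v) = j^4 - j^3*v + 2*j^3 - 2*j^2*v^2 - 2*j^2*v - 15*j^2 - 4*j*v^2 + 15*j*v + 30*v^2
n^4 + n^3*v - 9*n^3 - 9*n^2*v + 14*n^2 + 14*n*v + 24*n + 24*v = (n - 6)*(n - 4)*(n + 1)*(n + v)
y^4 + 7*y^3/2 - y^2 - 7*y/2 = y*(y - 1)*(y + 1)*(y + 7/2)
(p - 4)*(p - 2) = p^2 - 6*p + 8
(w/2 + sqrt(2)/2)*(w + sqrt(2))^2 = w^3/2 + 3*sqrt(2)*w^2/2 + 3*w + sqrt(2)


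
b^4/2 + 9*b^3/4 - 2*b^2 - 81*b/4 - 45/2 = (b/2 + 1)*(b - 3)*(b + 5/2)*(b + 3)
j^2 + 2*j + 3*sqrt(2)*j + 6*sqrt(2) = (j + 2)*(j + 3*sqrt(2))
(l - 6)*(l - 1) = l^2 - 7*l + 6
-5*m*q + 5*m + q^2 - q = (-5*m + q)*(q - 1)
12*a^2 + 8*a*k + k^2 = (2*a + k)*(6*a + k)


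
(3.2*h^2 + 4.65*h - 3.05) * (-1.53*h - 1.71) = -4.896*h^3 - 12.5865*h^2 - 3.285*h + 5.2155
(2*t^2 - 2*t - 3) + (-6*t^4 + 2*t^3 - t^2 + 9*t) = -6*t^4 + 2*t^3 + t^2 + 7*t - 3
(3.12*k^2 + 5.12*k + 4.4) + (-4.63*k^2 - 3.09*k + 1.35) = -1.51*k^2 + 2.03*k + 5.75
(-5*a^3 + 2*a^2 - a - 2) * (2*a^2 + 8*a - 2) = -10*a^5 - 36*a^4 + 24*a^3 - 16*a^2 - 14*a + 4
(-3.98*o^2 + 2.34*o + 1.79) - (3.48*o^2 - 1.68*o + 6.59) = -7.46*o^2 + 4.02*o - 4.8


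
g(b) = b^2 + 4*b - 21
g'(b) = 2*b + 4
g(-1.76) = -24.94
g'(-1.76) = 0.48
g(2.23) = -7.11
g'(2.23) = 8.46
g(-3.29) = -23.34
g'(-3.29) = -2.58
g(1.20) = -14.76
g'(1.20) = 6.40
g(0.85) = -16.88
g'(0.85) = 5.70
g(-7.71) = 7.60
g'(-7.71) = -11.42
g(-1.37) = -24.60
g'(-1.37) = 1.26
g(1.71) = -11.24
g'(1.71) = 7.42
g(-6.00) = -9.00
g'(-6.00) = -8.00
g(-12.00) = 75.00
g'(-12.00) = -20.00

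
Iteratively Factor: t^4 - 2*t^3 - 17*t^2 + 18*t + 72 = (t + 2)*(t^3 - 4*t^2 - 9*t + 36) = (t + 2)*(t + 3)*(t^2 - 7*t + 12) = (t - 4)*(t + 2)*(t + 3)*(t - 3)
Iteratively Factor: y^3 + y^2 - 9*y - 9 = (y - 3)*(y^2 + 4*y + 3) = (y - 3)*(y + 3)*(y + 1)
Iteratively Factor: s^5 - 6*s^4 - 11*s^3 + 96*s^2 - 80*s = (s - 1)*(s^4 - 5*s^3 - 16*s^2 + 80*s) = (s - 5)*(s - 1)*(s^3 - 16*s) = (s - 5)*(s - 1)*(s + 4)*(s^2 - 4*s) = (s - 5)*(s - 4)*(s - 1)*(s + 4)*(s)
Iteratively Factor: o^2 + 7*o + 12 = (o + 4)*(o + 3)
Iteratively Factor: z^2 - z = (z - 1)*(z)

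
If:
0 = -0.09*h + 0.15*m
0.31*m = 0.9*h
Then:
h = 0.00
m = 0.00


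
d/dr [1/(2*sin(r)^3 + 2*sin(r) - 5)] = 2*(-7*cos(r) + 3*cos(3*r))/(7*sin(r) - sin(3*r) - 10)^2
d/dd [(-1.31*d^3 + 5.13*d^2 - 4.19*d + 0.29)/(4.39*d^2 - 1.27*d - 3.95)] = (-5.7509*d^4 + 3.3274*d^3 + 27.4025*d^2 - 43.0732*d + 16.9188)/(19.2721*d^4 - 11.1506*d^3 - 33.0681*d^2 + 10.033*d + 15.6025)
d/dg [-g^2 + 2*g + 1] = 2 - 2*g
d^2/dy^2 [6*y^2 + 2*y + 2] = 12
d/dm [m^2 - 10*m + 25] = 2*m - 10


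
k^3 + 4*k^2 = k^2*(k + 4)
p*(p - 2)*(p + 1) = p^3 - p^2 - 2*p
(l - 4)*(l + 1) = l^2 - 3*l - 4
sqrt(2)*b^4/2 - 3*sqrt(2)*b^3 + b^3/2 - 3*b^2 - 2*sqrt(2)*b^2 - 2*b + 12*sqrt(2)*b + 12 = (b - 6)*(b - 2)*(b + sqrt(2)/2)*(sqrt(2)*b/2 + sqrt(2))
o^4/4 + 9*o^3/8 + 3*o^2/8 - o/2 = o*(o/4 + 1)*(o - 1/2)*(o + 1)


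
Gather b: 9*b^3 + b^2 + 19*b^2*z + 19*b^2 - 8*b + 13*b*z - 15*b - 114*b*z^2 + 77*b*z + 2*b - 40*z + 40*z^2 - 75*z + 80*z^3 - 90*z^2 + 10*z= 9*b^3 + b^2*(19*z + 20) + b*(-114*z^2 + 90*z - 21) + 80*z^3 - 50*z^2 - 105*z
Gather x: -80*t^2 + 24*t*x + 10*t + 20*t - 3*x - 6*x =-80*t^2 + 30*t + x*(24*t - 9)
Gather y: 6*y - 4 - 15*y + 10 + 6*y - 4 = 2 - 3*y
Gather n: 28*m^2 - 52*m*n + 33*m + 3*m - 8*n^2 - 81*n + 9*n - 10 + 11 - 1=28*m^2 + 36*m - 8*n^2 + n*(-52*m - 72)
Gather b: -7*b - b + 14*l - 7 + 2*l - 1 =-8*b + 16*l - 8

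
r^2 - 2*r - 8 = (r - 4)*(r + 2)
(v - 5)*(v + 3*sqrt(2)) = v^2 - 5*v + 3*sqrt(2)*v - 15*sqrt(2)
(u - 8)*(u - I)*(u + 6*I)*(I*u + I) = I*u^4 - 5*u^3 - 7*I*u^3 + 35*u^2 - 2*I*u^2 + 40*u - 42*I*u - 48*I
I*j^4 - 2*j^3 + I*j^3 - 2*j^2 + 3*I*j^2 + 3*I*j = j*(j - I)*(j + 3*I)*(I*j + I)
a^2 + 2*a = a*(a + 2)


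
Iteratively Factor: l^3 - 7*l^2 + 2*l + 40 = (l - 4)*(l^2 - 3*l - 10) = (l - 5)*(l - 4)*(l + 2)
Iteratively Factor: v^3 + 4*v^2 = (v + 4)*(v^2) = v*(v + 4)*(v)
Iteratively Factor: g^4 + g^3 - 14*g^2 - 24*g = (g + 2)*(g^3 - g^2 - 12*g) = (g + 2)*(g + 3)*(g^2 - 4*g) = g*(g + 2)*(g + 3)*(g - 4)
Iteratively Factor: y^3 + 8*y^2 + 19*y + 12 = (y + 1)*(y^2 + 7*y + 12) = (y + 1)*(y + 4)*(y + 3)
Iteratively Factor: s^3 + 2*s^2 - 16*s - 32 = (s + 4)*(s^2 - 2*s - 8) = (s - 4)*(s + 4)*(s + 2)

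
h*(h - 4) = h^2 - 4*h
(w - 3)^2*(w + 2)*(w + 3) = w^4 - w^3 - 15*w^2 + 9*w + 54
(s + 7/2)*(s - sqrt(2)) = s^2 - sqrt(2)*s + 7*s/2 - 7*sqrt(2)/2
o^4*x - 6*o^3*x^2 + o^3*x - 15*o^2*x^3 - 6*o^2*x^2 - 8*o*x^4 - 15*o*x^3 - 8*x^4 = (o - 8*x)*(o + x)^2*(o*x + x)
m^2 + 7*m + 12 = (m + 3)*(m + 4)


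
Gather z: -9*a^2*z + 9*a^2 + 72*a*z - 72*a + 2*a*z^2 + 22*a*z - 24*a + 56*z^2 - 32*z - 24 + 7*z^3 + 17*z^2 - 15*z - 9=9*a^2 - 96*a + 7*z^3 + z^2*(2*a + 73) + z*(-9*a^2 + 94*a - 47) - 33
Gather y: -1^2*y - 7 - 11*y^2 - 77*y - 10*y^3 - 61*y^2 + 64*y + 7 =-10*y^3 - 72*y^2 - 14*y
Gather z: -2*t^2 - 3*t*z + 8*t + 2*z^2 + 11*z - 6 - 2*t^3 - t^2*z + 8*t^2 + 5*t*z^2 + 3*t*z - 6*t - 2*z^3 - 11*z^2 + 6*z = -2*t^3 + 6*t^2 + 2*t - 2*z^3 + z^2*(5*t - 9) + z*(17 - t^2) - 6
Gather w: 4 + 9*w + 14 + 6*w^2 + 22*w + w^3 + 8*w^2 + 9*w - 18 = w^3 + 14*w^2 + 40*w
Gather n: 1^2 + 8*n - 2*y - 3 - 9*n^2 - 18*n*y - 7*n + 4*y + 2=-9*n^2 + n*(1 - 18*y) + 2*y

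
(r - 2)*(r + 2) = r^2 - 4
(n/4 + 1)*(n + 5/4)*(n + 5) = n^3/4 + 41*n^2/16 + 125*n/16 + 25/4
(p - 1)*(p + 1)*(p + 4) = p^3 + 4*p^2 - p - 4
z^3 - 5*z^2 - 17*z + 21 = (z - 7)*(z - 1)*(z + 3)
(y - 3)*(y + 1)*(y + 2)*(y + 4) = y^4 + 4*y^3 - 7*y^2 - 34*y - 24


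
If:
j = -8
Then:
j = -8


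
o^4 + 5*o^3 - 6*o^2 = o^2*(o - 1)*(o + 6)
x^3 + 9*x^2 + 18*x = x*(x + 3)*(x + 6)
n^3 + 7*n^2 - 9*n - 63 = (n - 3)*(n + 3)*(n + 7)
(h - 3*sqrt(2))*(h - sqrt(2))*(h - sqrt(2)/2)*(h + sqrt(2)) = h^4 - 7*sqrt(2)*h^3/2 + h^2 + 7*sqrt(2)*h - 6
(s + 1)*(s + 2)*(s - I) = s^3 + 3*s^2 - I*s^2 + 2*s - 3*I*s - 2*I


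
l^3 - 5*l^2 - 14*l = l*(l - 7)*(l + 2)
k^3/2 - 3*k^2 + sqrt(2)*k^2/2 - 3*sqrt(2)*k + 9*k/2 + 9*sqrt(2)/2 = (k/2 + sqrt(2)/2)*(k - 3)^2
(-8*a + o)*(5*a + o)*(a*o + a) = -40*a^3*o - 40*a^3 - 3*a^2*o^2 - 3*a^2*o + a*o^3 + a*o^2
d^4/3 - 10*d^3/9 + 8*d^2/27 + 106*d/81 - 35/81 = (d/3 + 1/3)*(d - 7/3)*(d - 5/3)*(d - 1/3)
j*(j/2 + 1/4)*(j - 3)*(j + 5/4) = j^4/2 - 5*j^3/8 - 37*j^2/16 - 15*j/16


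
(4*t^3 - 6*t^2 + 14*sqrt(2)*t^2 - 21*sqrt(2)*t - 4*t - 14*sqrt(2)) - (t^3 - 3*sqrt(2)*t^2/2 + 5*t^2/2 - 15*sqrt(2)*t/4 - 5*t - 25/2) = 3*t^3 - 17*t^2/2 + 31*sqrt(2)*t^2/2 - 69*sqrt(2)*t/4 + t - 14*sqrt(2) + 25/2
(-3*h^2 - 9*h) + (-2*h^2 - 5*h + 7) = -5*h^2 - 14*h + 7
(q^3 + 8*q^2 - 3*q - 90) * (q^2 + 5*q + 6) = q^5 + 13*q^4 + 43*q^3 - 57*q^2 - 468*q - 540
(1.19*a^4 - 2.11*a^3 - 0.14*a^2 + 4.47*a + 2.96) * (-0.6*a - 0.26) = -0.714*a^5 + 0.9566*a^4 + 0.6326*a^3 - 2.6456*a^2 - 2.9382*a - 0.7696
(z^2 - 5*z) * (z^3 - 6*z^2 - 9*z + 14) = z^5 - 11*z^4 + 21*z^3 + 59*z^2 - 70*z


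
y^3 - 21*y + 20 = (y - 4)*(y - 1)*(y + 5)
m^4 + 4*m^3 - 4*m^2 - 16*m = m*(m - 2)*(m + 2)*(m + 4)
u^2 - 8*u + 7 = (u - 7)*(u - 1)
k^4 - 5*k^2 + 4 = (k - 2)*(k - 1)*(k + 1)*(k + 2)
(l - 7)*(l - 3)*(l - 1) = l^3 - 11*l^2 + 31*l - 21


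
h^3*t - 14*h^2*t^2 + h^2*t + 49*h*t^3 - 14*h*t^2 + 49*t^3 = (h - 7*t)^2*(h*t + t)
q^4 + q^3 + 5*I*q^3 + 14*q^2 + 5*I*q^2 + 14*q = q*(q + 1)*(q - 2*I)*(q + 7*I)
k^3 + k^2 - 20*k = k*(k - 4)*(k + 5)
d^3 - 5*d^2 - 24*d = d*(d - 8)*(d + 3)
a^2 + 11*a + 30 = (a + 5)*(a + 6)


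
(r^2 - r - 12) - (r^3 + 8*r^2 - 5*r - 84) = -r^3 - 7*r^2 + 4*r + 72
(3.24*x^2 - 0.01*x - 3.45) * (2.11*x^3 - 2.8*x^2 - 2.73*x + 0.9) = 6.8364*x^5 - 9.0931*x^4 - 16.0967*x^3 + 12.6033*x^2 + 9.4095*x - 3.105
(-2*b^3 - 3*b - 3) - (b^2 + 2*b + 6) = -2*b^3 - b^2 - 5*b - 9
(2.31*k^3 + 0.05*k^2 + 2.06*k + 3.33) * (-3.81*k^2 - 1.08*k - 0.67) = -8.8011*k^5 - 2.6853*k^4 - 9.4503*k^3 - 14.9456*k^2 - 4.9766*k - 2.2311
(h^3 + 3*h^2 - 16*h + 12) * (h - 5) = h^4 - 2*h^3 - 31*h^2 + 92*h - 60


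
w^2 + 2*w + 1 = (w + 1)^2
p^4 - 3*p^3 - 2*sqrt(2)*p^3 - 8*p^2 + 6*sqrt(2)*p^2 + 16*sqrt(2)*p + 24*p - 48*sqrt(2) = (p - 3)*(p - 2*sqrt(2))^2*(p + 2*sqrt(2))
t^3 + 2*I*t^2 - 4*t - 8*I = (t - 2)*(t + 2)*(t + 2*I)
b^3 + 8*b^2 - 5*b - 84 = (b - 3)*(b + 4)*(b + 7)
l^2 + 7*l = l*(l + 7)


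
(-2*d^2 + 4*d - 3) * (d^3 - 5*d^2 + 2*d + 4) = -2*d^5 + 14*d^4 - 27*d^3 + 15*d^2 + 10*d - 12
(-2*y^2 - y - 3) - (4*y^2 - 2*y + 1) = -6*y^2 + y - 4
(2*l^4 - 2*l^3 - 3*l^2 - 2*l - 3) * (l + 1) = 2*l^5 - 5*l^3 - 5*l^2 - 5*l - 3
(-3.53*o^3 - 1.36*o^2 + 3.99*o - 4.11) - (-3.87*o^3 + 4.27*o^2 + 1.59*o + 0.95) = 0.34*o^3 - 5.63*o^2 + 2.4*o - 5.06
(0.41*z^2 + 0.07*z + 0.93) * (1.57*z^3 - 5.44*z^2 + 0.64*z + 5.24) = 0.6437*z^5 - 2.1205*z^4 + 1.3417*z^3 - 2.866*z^2 + 0.962*z + 4.8732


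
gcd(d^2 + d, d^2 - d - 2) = d + 1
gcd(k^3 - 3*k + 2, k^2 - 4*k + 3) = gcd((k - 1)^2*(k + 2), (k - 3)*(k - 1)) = k - 1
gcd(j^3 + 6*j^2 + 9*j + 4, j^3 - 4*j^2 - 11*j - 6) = j^2 + 2*j + 1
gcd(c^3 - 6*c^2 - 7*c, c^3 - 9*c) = c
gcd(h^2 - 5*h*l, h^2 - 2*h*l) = h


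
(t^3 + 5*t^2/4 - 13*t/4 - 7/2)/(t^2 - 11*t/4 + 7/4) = (t^2 + 3*t + 2)/(t - 1)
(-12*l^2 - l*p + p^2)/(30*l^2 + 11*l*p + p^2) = (-12*l^2 - l*p + p^2)/(30*l^2 + 11*l*p + p^2)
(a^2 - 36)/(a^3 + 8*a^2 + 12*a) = (a - 6)/(a*(a + 2))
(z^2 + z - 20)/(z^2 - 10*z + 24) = (z + 5)/(z - 6)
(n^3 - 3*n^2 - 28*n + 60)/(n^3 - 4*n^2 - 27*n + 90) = (n - 2)/(n - 3)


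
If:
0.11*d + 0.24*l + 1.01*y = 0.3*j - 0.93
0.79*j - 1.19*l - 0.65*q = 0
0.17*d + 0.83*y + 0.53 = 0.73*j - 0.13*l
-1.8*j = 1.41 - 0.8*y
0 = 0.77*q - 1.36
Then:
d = -4.16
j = -0.95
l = -1.59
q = 1.77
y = -0.37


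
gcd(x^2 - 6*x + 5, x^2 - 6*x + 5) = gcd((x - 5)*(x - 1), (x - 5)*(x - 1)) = x^2 - 6*x + 5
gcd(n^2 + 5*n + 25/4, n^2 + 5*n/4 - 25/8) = n + 5/2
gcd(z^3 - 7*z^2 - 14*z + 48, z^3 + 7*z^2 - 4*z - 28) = z - 2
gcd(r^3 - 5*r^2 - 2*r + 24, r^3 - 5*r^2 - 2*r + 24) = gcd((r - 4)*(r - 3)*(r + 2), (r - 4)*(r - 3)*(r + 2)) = r^3 - 5*r^2 - 2*r + 24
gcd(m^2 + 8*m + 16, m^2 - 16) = m + 4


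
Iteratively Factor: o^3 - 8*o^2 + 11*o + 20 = (o + 1)*(o^2 - 9*o + 20) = (o - 4)*(o + 1)*(o - 5)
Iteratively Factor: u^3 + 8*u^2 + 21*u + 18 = (u + 2)*(u^2 + 6*u + 9) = (u + 2)*(u + 3)*(u + 3)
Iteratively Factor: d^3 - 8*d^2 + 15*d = (d - 3)*(d^2 - 5*d) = d*(d - 3)*(d - 5)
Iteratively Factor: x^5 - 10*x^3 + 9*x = (x + 1)*(x^4 - x^3 - 9*x^2 + 9*x) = (x - 1)*(x + 1)*(x^3 - 9*x) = (x - 1)*(x + 1)*(x + 3)*(x^2 - 3*x) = x*(x - 1)*(x + 1)*(x + 3)*(x - 3)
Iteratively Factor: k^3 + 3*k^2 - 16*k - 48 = (k + 3)*(k^2 - 16) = (k + 3)*(k + 4)*(k - 4)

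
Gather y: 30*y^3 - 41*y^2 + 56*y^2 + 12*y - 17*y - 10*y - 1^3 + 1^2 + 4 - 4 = 30*y^3 + 15*y^2 - 15*y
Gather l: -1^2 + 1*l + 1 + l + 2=2*l + 2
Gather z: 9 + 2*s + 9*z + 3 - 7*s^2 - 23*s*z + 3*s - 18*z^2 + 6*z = -7*s^2 + 5*s - 18*z^2 + z*(15 - 23*s) + 12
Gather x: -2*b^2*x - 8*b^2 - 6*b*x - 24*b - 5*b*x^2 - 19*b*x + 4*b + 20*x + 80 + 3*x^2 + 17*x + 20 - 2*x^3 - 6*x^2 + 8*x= -8*b^2 - 20*b - 2*x^3 + x^2*(-5*b - 3) + x*(-2*b^2 - 25*b + 45) + 100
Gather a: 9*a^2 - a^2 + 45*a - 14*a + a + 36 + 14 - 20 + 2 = 8*a^2 + 32*a + 32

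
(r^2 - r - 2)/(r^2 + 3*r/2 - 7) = 2*(r + 1)/(2*r + 7)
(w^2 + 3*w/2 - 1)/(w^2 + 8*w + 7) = (w^2 + 3*w/2 - 1)/(w^2 + 8*w + 7)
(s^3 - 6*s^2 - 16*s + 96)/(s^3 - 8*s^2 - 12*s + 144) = (s - 4)/(s - 6)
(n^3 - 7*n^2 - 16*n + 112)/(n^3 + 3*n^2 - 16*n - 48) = (n - 7)/(n + 3)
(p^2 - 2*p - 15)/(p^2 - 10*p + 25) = (p + 3)/(p - 5)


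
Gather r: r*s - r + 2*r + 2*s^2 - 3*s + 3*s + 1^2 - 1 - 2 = r*(s + 1) + 2*s^2 - 2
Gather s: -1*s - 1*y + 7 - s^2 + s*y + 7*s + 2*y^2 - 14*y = -s^2 + s*(y + 6) + 2*y^2 - 15*y + 7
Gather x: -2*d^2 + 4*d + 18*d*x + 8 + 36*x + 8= -2*d^2 + 4*d + x*(18*d + 36) + 16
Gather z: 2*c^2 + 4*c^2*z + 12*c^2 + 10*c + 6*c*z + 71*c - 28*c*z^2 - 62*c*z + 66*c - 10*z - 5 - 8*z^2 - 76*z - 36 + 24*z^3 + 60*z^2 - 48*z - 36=14*c^2 + 147*c + 24*z^3 + z^2*(52 - 28*c) + z*(4*c^2 - 56*c - 134) - 77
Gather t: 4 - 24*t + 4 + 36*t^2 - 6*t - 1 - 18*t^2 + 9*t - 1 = 18*t^2 - 21*t + 6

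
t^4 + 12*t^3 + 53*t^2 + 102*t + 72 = (t + 2)*(t + 3)^2*(t + 4)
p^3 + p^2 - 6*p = p*(p - 2)*(p + 3)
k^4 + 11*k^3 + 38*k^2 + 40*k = k*(k + 2)*(k + 4)*(k + 5)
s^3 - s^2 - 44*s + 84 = (s - 6)*(s - 2)*(s + 7)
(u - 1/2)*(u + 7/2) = u^2 + 3*u - 7/4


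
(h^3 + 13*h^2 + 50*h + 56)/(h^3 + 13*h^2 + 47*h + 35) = (h^2 + 6*h + 8)/(h^2 + 6*h + 5)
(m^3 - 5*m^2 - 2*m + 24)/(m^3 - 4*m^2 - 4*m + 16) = (m - 3)/(m - 2)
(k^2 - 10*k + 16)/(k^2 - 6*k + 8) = (k - 8)/(k - 4)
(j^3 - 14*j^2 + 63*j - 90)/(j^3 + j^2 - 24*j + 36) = (j^2 - 11*j + 30)/(j^2 + 4*j - 12)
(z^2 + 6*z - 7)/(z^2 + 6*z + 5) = (z^2 + 6*z - 7)/(z^2 + 6*z + 5)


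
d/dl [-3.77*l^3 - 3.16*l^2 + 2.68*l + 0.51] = -11.31*l^2 - 6.32*l + 2.68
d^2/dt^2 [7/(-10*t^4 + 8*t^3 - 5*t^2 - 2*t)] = 14*(t*(60*t^2 - 24*t + 5)*(10*t^3 - 8*t^2 + 5*t + 2) - 4*(20*t^3 - 12*t^2 + 5*t + 1)^2)/(t^3*(10*t^3 - 8*t^2 + 5*t + 2)^3)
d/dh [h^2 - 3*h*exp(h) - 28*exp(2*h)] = -3*h*exp(h) + 2*h - 56*exp(2*h) - 3*exp(h)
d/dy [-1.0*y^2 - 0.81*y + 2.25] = -2.0*y - 0.81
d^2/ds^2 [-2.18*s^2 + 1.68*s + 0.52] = -4.36000000000000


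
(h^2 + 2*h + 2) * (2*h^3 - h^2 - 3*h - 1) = 2*h^5 + 3*h^4 - h^3 - 9*h^2 - 8*h - 2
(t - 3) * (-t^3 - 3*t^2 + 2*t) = -t^4 + 11*t^2 - 6*t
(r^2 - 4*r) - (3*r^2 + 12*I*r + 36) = -2*r^2 - 4*r - 12*I*r - 36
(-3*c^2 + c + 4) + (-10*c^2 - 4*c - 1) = -13*c^2 - 3*c + 3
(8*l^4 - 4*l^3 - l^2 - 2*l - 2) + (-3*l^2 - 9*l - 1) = 8*l^4 - 4*l^3 - 4*l^2 - 11*l - 3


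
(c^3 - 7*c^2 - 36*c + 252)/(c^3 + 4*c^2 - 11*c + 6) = (c^2 - 13*c + 42)/(c^2 - 2*c + 1)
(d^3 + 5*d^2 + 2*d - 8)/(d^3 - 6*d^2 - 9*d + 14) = (d + 4)/(d - 7)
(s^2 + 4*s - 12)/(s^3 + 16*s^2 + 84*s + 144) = (s - 2)/(s^2 + 10*s + 24)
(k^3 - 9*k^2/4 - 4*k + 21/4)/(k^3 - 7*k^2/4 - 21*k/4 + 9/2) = (4*k^2 + 3*k - 7)/(4*k^2 + 5*k - 6)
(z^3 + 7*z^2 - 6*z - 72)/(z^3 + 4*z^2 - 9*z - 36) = (z + 6)/(z + 3)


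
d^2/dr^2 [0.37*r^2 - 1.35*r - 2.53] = 0.740000000000000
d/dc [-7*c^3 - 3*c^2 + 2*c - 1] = -21*c^2 - 6*c + 2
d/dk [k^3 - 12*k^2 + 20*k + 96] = 3*k^2 - 24*k + 20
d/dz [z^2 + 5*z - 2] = 2*z + 5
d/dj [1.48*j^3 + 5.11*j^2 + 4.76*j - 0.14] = 4.44*j^2 + 10.22*j + 4.76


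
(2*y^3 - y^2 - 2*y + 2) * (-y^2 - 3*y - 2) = -2*y^5 - 5*y^4 + y^3 + 6*y^2 - 2*y - 4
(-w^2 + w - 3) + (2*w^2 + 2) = w^2 + w - 1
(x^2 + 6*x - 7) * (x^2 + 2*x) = x^4 + 8*x^3 + 5*x^2 - 14*x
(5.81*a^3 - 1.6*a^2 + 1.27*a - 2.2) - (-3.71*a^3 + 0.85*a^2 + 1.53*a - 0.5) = 9.52*a^3 - 2.45*a^2 - 0.26*a - 1.7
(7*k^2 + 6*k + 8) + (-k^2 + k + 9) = 6*k^2 + 7*k + 17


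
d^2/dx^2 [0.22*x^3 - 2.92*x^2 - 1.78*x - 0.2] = 1.32*x - 5.84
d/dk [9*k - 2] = 9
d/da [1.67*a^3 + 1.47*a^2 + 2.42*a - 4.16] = 5.01*a^2 + 2.94*a + 2.42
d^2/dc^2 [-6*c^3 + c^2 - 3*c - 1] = 2 - 36*c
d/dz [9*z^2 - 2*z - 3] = 18*z - 2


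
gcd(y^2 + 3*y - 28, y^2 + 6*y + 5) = 1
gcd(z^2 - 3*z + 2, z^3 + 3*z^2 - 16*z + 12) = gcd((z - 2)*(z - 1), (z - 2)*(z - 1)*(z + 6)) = z^2 - 3*z + 2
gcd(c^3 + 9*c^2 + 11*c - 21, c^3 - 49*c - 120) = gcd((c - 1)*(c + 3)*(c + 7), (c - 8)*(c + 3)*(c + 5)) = c + 3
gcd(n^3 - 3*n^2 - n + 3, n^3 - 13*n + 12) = n^2 - 4*n + 3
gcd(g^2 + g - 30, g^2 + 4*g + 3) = 1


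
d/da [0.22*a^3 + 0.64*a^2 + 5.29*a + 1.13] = 0.66*a^2 + 1.28*a + 5.29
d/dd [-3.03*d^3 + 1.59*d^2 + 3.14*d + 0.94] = -9.09*d^2 + 3.18*d + 3.14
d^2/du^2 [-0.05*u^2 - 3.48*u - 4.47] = -0.100000000000000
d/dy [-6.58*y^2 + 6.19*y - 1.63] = 6.19 - 13.16*y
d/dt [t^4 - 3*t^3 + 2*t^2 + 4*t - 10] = 4*t^3 - 9*t^2 + 4*t + 4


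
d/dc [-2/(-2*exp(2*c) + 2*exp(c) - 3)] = (4 - 8*exp(c))*exp(c)/(2*exp(2*c) - 2*exp(c) + 3)^2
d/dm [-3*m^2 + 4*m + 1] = 4 - 6*m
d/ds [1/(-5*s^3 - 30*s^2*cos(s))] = 3*(-2*s*sin(s) + s + 4*cos(s))/(5*s^3*(s + 6*cos(s))^2)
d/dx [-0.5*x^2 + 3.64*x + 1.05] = 3.64 - 1.0*x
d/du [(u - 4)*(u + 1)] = 2*u - 3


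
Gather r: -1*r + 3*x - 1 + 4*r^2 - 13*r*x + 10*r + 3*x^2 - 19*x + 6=4*r^2 + r*(9 - 13*x) + 3*x^2 - 16*x + 5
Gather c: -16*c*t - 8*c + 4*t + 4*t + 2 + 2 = c*(-16*t - 8) + 8*t + 4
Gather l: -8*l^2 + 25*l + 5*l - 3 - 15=-8*l^2 + 30*l - 18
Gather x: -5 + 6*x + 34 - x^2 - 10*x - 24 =-x^2 - 4*x + 5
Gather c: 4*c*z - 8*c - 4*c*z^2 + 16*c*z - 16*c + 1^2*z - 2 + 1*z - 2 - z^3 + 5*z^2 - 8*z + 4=c*(-4*z^2 + 20*z - 24) - z^3 + 5*z^2 - 6*z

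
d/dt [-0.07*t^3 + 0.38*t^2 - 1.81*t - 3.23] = -0.21*t^2 + 0.76*t - 1.81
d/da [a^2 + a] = 2*a + 1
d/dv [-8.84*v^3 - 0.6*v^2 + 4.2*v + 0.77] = -26.52*v^2 - 1.2*v + 4.2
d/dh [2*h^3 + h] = 6*h^2 + 1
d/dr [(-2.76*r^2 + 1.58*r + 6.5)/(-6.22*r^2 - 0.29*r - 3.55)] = (10.628*r^2 + 100.456*r - 3.724)/(38.6884*r^4 + 3.6076*r^3 + 44.2461*r^2 + 2.059*r + 12.6025)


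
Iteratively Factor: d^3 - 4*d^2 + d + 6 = (d - 3)*(d^2 - d - 2) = (d - 3)*(d + 1)*(d - 2)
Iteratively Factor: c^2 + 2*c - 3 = (c + 3)*(c - 1)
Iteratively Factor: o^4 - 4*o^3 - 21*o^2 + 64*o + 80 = (o + 1)*(o^3 - 5*o^2 - 16*o + 80) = (o + 1)*(o + 4)*(o^2 - 9*o + 20) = (o - 5)*(o + 1)*(o + 4)*(o - 4)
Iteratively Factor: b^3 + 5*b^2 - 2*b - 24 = (b + 3)*(b^2 + 2*b - 8) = (b - 2)*(b + 3)*(b + 4)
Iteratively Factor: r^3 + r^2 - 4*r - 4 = (r - 2)*(r^2 + 3*r + 2) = (r - 2)*(r + 1)*(r + 2)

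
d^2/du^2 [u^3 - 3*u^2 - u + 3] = 6*u - 6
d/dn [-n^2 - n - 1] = -2*n - 1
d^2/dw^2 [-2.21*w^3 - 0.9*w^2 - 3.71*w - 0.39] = -13.26*w - 1.8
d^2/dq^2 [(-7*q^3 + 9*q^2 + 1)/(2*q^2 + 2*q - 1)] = 6*(-26*q^3 + 36*q^2 - 3*q + 5)/(8*q^6 + 24*q^5 + 12*q^4 - 16*q^3 - 6*q^2 + 6*q - 1)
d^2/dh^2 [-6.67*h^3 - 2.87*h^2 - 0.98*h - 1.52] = -40.02*h - 5.74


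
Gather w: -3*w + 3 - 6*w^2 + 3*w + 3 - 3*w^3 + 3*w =-3*w^3 - 6*w^2 + 3*w + 6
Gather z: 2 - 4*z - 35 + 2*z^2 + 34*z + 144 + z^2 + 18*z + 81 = 3*z^2 + 48*z + 192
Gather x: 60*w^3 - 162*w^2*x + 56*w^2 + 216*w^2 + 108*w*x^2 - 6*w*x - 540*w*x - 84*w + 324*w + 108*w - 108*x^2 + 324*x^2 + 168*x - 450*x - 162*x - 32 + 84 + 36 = 60*w^3 + 272*w^2 + 348*w + x^2*(108*w + 216) + x*(-162*w^2 - 546*w - 444) + 88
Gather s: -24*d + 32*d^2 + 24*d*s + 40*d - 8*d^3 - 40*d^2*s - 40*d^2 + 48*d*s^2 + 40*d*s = -8*d^3 - 8*d^2 + 48*d*s^2 + 16*d + s*(-40*d^2 + 64*d)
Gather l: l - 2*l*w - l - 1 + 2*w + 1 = -2*l*w + 2*w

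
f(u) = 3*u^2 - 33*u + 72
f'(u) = 6*u - 33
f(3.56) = -7.46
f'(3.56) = -11.64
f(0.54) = 55.05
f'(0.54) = -29.76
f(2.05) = 16.96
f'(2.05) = -20.70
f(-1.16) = 114.32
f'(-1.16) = -39.96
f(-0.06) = 73.99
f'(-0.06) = -33.36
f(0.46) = 57.45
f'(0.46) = -30.24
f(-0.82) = 101.08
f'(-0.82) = -37.92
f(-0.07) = 74.32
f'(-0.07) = -33.42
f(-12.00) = 900.00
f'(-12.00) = -105.00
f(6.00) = -18.00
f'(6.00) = 3.00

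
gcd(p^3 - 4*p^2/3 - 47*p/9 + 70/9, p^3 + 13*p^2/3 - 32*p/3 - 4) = p - 2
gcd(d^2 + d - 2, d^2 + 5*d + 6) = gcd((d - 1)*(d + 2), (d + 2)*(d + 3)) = d + 2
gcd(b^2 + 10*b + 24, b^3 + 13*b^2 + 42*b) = b + 6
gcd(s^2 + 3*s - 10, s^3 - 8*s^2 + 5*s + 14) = s - 2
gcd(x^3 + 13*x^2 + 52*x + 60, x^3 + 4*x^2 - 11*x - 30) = x^2 + 7*x + 10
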